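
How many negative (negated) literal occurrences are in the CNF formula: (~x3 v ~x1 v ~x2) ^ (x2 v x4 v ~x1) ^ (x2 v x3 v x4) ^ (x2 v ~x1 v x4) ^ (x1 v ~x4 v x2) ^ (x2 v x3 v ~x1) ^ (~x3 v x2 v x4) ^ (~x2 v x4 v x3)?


Scan each clause for negated literals.
Clause 1: 3 negative; Clause 2: 1 negative; Clause 3: 0 negative; Clause 4: 1 negative; Clause 5: 1 negative; Clause 6: 1 negative; Clause 7: 1 negative; Clause 8: 1 negative.
Total negative literal occurrences = 9.

9


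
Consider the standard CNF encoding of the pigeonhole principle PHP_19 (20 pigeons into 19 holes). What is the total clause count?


The PHP encoding has two parts:
1) At-least-one-hole clauses: 20 (one per pigeon, each with 19 literals).
2) At-most-one-pigeon-per-hole clauses: 19 holes * C(20,2) = 19 * 190 = 3610.
Total clauses = 20 + 3610 = 3630.

3630


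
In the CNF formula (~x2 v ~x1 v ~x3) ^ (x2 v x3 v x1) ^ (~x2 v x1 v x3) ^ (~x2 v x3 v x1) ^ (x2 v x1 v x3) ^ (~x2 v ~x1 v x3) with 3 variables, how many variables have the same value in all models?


Find all satisfying assignments: 4 model(s).
Check which variables have the same value in every model.
No variable is fixed across all models.
Backbone size = 0.

0


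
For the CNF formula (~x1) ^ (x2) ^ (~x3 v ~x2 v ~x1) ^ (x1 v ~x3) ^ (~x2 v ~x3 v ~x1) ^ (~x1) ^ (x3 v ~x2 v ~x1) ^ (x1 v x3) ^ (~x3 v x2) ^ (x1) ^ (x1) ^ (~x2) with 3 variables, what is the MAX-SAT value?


Enumerate all 8 truth assignments.
For each, count how many of the 12 clauses are satisfied.
The formula is not fully satisfiable, so the maximum is below 12.
Maximum simultaneously satisfiable clauses = 9.

9


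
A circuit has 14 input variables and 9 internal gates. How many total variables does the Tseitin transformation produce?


The Tseitin transformation introduces one auxiliary variable per gate.
Total variables = inputs + gates = 14 + 9 = 23.

23


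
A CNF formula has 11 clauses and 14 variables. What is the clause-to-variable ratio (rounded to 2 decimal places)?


Clause-to-variable ratio = clauses / variables.
11 / 14 = 0.79.

0.79


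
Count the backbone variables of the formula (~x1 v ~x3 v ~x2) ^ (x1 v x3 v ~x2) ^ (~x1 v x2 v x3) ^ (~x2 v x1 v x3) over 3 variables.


Find all satisfying assignments: 5 model(s).
Check which variables have the same value in every model.
No variable is fixed across all models.
Backbone size = 0.

0


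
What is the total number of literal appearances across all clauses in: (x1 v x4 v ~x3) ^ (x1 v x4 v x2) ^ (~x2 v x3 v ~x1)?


Clause lengths: 3, 3, 3.
Sum = 3 + 3 + 3 = 9.

9


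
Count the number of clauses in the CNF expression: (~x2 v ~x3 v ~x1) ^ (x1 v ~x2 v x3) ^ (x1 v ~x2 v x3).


Each group enclosed in parentheses joined by ^ is one clause.
Counting the conjuncts: 3 clauses.

3


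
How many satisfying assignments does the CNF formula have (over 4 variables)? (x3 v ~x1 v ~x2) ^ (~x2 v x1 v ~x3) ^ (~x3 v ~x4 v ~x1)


Enumerate all 16 truth assignments over 4 variables.
Test each against every clause.
Satisfying assignments found: 10.

10


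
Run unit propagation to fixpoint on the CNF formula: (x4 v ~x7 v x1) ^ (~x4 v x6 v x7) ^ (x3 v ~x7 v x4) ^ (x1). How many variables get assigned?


Unit propagation repeatedly assigns the literal in any unit clause, then simplifies.
Assignments in order: x1 = T.
No further unit clauses remain.
Total variables assigned = 1.

1


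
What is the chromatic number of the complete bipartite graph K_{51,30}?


K_{51,30} is bipartite by definition: the two parts are independent sets, with every edge crossing between them.
Color all vertices in one part with color 1 and all vertices in the other part with color 2.
Since the graph has at least one edge, one color does not suffice.
Chromatic number = 2.

2


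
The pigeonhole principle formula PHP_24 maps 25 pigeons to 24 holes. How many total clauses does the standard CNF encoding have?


The PHP encoding has two parts:
1) At-least-one-hole clauses: 25 (one per pigeon, each with 24 literals).
2) At-most-one-pigeon-per-hole clauses: 24 holes * C(25,2) = 24 * 300 = 7200.
Total clauses = 25 + 7200 = 7225.

7225


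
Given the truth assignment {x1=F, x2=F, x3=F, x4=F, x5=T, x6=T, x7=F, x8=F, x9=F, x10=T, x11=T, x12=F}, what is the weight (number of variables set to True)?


The weight is the number of variables assigned True.
True variables: x5, x6, x10, x11.
Weight = 4.

4


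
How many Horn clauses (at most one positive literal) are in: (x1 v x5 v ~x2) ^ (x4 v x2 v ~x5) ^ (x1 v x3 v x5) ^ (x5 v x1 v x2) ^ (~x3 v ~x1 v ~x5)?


A Horn clause has at most one positive literal.
Clause 1: 2 positive lit(s) -> not Horn
Clause 2: 2 positive lit(s) -> not Horn
Clause 3: 3 positive lit(s) -> not Horn
Clause 4: 3 positive lit(s) -> not Horn
Clause 5: 0 positive lit(s) -> Horn
Total Horn clauses = 1.

1


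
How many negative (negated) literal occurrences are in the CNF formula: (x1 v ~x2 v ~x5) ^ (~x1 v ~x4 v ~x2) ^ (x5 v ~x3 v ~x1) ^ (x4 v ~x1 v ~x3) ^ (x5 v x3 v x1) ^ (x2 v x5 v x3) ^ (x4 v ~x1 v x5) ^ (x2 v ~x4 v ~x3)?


Scan each clause for negated literals.
Clause 1: 2 negative; Clause 2: 3 negative; Clause 3: 2 negative; Clause 4: 2 negative; Clause 5: 0 negative; Clause 6: 0 negative; Clause 7: 1 negative; Clause 8: 2 negative.
Total negative literal occurrences = 12.

12


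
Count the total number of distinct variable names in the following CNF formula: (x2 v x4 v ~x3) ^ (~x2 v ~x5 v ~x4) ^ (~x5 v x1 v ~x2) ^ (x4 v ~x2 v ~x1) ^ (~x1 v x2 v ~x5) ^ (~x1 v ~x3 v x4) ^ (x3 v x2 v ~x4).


Identify each distinct variable in the formula.
Variables found: x1, x2, x3, x4, x5.
Total distinct variables = 5.

5


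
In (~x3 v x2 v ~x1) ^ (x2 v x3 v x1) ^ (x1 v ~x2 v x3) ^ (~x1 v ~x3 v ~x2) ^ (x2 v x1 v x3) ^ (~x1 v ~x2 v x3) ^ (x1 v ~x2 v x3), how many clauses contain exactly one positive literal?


A definite clause has exactly one positive literal.
Clause 1: 1 positive -> definite
Clause 2: 3 positive -> not definite
Clause 3: 2 positive -> not definite
Clause 4: 0 positive -> not definite
Clause 5: 3 positive -> not definite
Clause 6: 1 positive -> definite
Clause 7: 2 positive -> not definite
Definite clause count = 2.

2


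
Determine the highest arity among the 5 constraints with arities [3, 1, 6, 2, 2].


The arities are: 3, 1, 6, 2, 2.
Scan for the maximum value.
Maximum arity = 6.

6


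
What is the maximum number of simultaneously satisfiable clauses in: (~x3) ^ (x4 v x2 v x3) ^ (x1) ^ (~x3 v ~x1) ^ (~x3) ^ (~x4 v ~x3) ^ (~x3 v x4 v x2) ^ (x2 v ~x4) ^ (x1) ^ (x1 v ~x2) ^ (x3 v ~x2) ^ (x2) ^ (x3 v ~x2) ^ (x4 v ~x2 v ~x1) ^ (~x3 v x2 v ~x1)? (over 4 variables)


Enumerate all 16 truth assignments.
For each, count how many of the 15 clauses are satisfied.
The formula is not fully satisfiable, so the maximum is below 15.
Maximum simultaneously satisfiable clauses = 13.

13


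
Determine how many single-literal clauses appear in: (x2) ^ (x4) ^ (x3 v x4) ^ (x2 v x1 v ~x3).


A unit clause contains exactly one literal.
Unit clauses found: (x2), (x4).
Count = 2.

2


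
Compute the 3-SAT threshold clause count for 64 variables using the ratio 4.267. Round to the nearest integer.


The 3-SAT phase transition occurs at approximately 4.267 clauses per variable.
m = 4.267 * 64 = 273.088.
Rounded to nearest integer: 273.

273


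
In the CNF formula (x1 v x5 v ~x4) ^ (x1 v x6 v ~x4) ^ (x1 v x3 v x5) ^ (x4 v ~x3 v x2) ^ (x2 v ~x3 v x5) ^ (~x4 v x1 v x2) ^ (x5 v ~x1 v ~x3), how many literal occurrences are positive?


Scan each clause for unnegated literals.
Clause 1: 2 positive; Clause 2: 2 positive; Clause 3: 3 positive; Clause 4: 2 positive; Clause 5: 2 positive; Clause 6: 2 positive; Clause 7: 1 positive.
Total positive literal occurrences = 14.

14


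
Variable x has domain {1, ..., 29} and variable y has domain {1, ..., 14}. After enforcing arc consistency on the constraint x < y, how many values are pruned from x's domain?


For the constraint x < y, x needs a supporting value in y's domain.
x can be at most 13 (one less than y's maximum).
Valid x values from domain: 13 out of 29.
Pruned = 29 - 13 = 16.

16


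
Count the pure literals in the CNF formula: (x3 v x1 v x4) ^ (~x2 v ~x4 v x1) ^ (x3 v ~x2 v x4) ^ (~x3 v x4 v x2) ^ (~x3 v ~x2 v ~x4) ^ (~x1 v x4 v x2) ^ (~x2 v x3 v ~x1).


A pure literal appears in only one polarity across all clauses.
No pure literals found.
Count = 0.

0


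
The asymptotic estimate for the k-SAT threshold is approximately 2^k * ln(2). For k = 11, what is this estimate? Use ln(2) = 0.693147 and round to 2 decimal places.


Using the asymptotic formula: threshold ~ 2^k * ln(2).
2^11 = 2048.
2048 * 0.693147 = 1419.57.

1419.57


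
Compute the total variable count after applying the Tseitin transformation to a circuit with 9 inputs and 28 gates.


The Tseitin transformation introduces one auxiliary variable per gate.
Total variables = inputs + gates = 9 + 28 = 37.

37


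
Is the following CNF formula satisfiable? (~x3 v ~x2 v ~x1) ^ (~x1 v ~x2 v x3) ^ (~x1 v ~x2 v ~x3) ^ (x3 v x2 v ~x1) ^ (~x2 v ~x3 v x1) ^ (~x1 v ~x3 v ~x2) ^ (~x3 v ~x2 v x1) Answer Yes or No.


Check all 8 possible truth assignments.
Number of satisfying assignments found: 4.
The formula is satisfiable.

Yes


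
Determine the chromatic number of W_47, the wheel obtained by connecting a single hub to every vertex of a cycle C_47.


W_47 consists of the cycle C_47 together with a hub vertex adjacent to every cycle vertex.
The cycle C_47 needs 3 colors (odd cycle -> 3).
The hub is adjacent to every cycle vertex, so it must receive a new color distinct from all of them.
Chromatic number = 3 + 1 = 4.

4


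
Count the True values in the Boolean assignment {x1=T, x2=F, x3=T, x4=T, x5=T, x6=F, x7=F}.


The weight is the number of variables assigned True.
True variables: x1, x3, x4, x5.
Weight = 4.

4


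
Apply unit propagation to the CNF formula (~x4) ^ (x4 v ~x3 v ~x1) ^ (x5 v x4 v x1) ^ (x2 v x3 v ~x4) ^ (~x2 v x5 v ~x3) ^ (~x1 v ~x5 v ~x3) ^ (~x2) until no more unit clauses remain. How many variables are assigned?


Unit propagation repeatedly assigns the literal in any unit clause, then simplifies.
Assignments in order: x4 = F, x2 = F.
No further unit clauses remain.
Total variables assigned = 2.

2


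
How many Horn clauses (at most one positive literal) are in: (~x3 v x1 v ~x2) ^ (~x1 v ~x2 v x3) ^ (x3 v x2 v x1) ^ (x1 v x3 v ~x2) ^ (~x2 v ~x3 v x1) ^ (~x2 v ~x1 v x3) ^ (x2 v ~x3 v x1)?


A Horn clause has at most one positive literal.
Clause 1: 1 positive lit(s) -> Horn
Clause 2: 1 positive lit(s) -> Horn
Clause 3: 3 positive lit(s) -> not Horn
Clause 4: 2 positive lit(s) -> not Horn
Clause 5: 1 positive lit(s) -> Horn
Clause 6: 1 positive lit(s) -> Horn
Clause 7: 2 positive lit(s) -> not Horn
Total Horn clauses = 4.

4


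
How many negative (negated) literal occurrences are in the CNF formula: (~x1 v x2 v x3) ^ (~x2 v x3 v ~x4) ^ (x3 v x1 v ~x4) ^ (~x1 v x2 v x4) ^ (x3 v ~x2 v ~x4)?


Scan each clause for negated literals.
Clause 1: 1 negative; Clause 2: 2 negative; Clause 3: 1 negative; Clause 4: 1 negative; Clause 5: 2 negative.
Total negative literal occurrences = 7.

7


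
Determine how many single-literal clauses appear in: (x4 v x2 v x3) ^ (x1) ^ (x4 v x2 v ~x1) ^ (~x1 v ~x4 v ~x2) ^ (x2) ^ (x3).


A unit clause contains exactly one literal.
Unit clauses found: (x1), (x2), (x3).
Count = 3.

3


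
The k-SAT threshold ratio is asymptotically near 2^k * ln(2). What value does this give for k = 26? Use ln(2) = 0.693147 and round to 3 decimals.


Using the asymptotic formula: threshold ~ 2^k * ln(2).
2^26 = 67108864.
67108864 * 0.693147 = 46516307.755.

46516307.755


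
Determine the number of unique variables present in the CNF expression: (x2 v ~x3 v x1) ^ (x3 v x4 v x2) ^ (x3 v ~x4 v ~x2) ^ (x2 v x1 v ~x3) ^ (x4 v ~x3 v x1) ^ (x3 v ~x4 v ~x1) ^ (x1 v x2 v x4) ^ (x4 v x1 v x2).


Identify each distinct variable in the formula.
Variables found: x1, x2, x3, x4.
Total distinct variables = 4.

4


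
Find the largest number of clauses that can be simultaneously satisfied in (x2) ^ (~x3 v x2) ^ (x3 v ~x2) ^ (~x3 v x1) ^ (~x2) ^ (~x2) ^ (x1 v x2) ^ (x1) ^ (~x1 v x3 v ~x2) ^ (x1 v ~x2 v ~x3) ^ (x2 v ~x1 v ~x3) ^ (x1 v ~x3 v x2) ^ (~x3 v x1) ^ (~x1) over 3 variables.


Enumerate all 8 truth assignments.
For each, count how many of the 14 clauses are satisfied.
The formula is not fully satisfiable, so the maximum is below 14.
Maximum simultaneously satisfiable clauses = 12.

12


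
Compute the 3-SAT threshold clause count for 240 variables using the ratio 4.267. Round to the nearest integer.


The 3-SAT phase transition occurs at approximately 4.267 clauses per variable.
m = 4.267 * 240 = 1024.08.
Rounded to nearest integer: 1024.

1024


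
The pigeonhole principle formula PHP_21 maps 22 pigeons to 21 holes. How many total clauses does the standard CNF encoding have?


The PHP encoding has two parts:
1) At-least-one-hole clauses: 22 (one per pigeon, each with 21 literals).
2) At-most-one-pigeon-per-hole clauses: 21 holes * C(22,2) = 21 * 231 = 4851.
Total clauses = 22 + 4851 = 4873.

4873


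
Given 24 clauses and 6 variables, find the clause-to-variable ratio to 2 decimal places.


Clause-to-variable ratio = clauses / variables.
24 / 6 = 4.0.

4.0


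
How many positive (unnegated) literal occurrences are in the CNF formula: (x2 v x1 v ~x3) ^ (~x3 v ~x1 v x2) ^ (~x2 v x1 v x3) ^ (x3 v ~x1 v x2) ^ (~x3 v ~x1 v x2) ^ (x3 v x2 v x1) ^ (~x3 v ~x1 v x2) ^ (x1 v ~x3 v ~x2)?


Scan each clause for unnegated literals.
Clause 1: 2 positive; Clause 2: 1 positive; Clause 3: 2 positive; Clause 4: 2 positive; Clause 5: 1 positive; Clause 6: 3 positive; Clause 7: 1 positive; Clause 8: 1 positive.
Total positive literal occurrences = 13.

13


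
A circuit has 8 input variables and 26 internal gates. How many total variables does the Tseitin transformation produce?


The Tseitin transformation introduces one auxiliary variable per gate.
Total variables = inputs + gates = 8 + 26 = 34.

34


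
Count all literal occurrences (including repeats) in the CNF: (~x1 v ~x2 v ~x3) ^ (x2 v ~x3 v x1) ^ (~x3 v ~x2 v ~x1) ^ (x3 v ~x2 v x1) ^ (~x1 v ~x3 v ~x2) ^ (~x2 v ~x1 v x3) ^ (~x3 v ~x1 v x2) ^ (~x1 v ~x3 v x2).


Clause lengths: 3, 3, 3, 3, 3, 3, 3, 3.
Sum = 3 + 3 + 3 + 3 + 3 + 3 + 3 + 3 = 24.

24


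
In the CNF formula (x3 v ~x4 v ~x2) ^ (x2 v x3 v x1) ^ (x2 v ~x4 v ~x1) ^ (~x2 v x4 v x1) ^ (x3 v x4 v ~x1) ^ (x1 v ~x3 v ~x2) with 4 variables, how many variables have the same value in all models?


Find all satisfying assignments: 5 model(s).
Check which variables have the same value in every model.
Fixed variables: x3=T.
Backbone size = 1.

1


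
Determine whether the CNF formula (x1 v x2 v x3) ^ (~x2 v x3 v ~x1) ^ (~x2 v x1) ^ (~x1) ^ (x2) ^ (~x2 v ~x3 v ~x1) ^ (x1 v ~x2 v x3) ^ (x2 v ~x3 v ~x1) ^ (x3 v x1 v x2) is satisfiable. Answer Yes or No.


Check all 8 possible truth assignments.
Number of satisfying assignments found: 0.
The formula is unsatisfiable.

No


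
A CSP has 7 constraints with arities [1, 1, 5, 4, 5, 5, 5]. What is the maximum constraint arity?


The arities are: 1, 1, 5, 4, 5, 5, 5.
Scan for the maximum value.
Maximum arity = 5.

5


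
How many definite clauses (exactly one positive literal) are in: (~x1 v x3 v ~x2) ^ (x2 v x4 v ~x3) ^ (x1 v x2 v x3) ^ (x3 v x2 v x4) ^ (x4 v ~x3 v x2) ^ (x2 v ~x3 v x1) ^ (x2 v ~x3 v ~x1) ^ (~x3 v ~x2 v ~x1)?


A definite clause has exactly one positive literal.
Clause 1: 1 positive -> definite
Clause 2: 2 positive -> not definite
Clause 3: 3 positive -> not definite
Clause 4: 3 positive -> not definite
Clause 5: 2 positive -> not definite
Clause 6: 2 positive -> not definite
Clause 7: 1 positive -> definite
Clause 8: 0 positive -> not definite
Definite clause count = 2.

2


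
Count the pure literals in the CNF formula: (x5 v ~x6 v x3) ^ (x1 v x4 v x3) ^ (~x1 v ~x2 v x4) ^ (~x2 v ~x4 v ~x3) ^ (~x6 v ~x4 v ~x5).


A pure literal appears in only one polarity across all clauses.
Pure literals: x2 (negative only), x6 (negative only).
Count = 2.

2


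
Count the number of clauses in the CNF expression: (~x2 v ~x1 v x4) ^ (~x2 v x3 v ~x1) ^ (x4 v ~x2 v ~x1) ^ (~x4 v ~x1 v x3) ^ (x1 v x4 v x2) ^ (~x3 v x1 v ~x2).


Each group enclosed in parentheses joined by ^ is one clause.
Counting the conjuncts: 6 clauses.

6


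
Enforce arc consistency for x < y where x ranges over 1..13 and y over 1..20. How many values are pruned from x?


For the constraint x < y, x needs a supporting value in y's domain.
x can be at most 19 (one less than y's maximum).
Valid x values from domain: 13 out of 13.
Pruned = 13 - 13 = 0.

0


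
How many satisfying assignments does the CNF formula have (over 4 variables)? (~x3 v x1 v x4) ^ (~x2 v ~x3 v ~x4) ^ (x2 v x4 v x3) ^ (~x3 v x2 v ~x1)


Enumerate all 16 truth assignments over 4 variables.
Test each against every clause.
Satisfying assignments found: 8.

8


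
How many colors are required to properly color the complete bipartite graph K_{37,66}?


K_{37,66} is bipartite by definition: the two parts are independent sets, with every edge crossing between them.
Color all vertices in one part with color 1 and all vertices in the other part with color 2.
Since the graph has at least one edge, one color does not suffice.
Chromatic number = 2.

2


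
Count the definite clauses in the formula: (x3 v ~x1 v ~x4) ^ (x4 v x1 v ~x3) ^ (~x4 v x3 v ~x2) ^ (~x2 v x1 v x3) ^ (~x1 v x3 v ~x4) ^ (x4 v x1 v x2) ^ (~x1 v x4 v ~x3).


A definite clause has exactly one positive literal.
Clause 1: 1 positive -> definite
Clause 2: 2 positive -> not definite
Clause 3: 1 positive -> definite
Clause 4: 2 positive -> not definite
Clause 5: 1 positive -> definite
Clause 6: 3 positive -> not definite
Clause 7: 1 positive -> definite
Definite clause count = 4.

4


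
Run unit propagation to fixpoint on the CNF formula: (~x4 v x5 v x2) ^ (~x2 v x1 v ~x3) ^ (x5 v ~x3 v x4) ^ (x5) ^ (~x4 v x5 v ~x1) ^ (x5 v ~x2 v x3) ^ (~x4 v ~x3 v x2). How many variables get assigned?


Unit propagation repeatedly assigns the literal in any unit clause, then simplifies.
Assignments in order: x5 = T.
No further unit clauses remain.
Total variables assigned = 1.

1


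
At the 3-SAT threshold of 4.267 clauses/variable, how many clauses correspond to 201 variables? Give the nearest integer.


The 3-SAT phase transition occurs at approximately 4.267 clauses per variable.
m = 4.267 * 201 = 857.667.
Rounded to nearest integer: 858.

858


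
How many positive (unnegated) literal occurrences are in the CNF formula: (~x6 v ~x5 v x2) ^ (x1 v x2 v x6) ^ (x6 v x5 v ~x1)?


Scan each clause for unnegated literals.
Clause 1: 1 positive; Clause 2: 3 positive; Clause 3: 2 positive.
Total positive literal occurrences = 6.

6


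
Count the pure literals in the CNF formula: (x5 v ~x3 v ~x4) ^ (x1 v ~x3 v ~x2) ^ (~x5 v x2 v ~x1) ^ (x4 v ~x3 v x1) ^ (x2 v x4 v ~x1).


A pure literal appears in only one polarity across all clauses.
Pure literals: x3 (negative only).
Count = 1.

1


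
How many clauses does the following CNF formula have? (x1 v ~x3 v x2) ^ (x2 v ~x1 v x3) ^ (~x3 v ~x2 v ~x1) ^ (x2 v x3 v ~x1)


Each group enclosed in parentheses joined by ^ is one clause.
Counting the conjuncts: 4 clauses.

4


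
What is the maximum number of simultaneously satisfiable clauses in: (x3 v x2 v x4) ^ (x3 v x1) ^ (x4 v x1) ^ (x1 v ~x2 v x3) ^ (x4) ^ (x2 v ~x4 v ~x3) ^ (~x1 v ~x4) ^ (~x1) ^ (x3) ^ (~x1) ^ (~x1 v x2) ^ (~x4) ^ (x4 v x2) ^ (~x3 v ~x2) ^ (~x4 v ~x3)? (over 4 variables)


Enumerate all 16 truth assignments.
For each, count how many of the 15 clauses are satisfied.
The formula is not fully satisfiable, so the maximum is below 15.
Maximum simultaneously satisfiable clauses = 12.

12


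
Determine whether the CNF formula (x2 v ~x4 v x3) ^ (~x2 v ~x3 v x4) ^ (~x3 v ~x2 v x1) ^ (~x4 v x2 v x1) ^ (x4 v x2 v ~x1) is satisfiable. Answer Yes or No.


Check all 16 possible truth assignments.
Number of satisfying assignments found: 8.
The formula is satisfiable.

Yes


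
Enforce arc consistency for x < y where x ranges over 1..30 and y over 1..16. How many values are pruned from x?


For the constraint x < y, x needs a supporting value in y's domain.
x can be at most 15 (one less than y's maximum).
Valid x values from domain: 15 out of 30.
Pruned = 30 - 15 = 15.

15


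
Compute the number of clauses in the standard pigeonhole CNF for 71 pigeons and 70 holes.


The PHP encoding has two parts:
1) At-least-one-hole clauses: 71 (one per pigeon, each with 70 literals).
2) At-most-one-pigeon-per-hole clauses: 70 holes * C(71,2) = 70 * 2485 = 173950.
Total clauses = 71 + 173950 = 174021.

174021


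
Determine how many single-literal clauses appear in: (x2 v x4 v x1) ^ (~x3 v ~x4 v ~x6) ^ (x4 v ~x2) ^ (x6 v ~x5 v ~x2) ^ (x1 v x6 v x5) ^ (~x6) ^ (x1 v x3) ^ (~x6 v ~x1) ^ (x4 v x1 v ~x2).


A unit clause contains exactly one literal.
Unit clauses found: (~x6).
Count = 1.

1


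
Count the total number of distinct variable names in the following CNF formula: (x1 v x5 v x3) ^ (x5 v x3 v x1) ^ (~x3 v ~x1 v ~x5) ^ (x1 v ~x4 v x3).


Identify each distinct variable in the formula.
Variables found: x1, x3, x4, x5.
Total distinct variables = 4.

4


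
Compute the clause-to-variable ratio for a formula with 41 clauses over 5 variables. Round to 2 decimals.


Clause-to-variable ratio = clauses / variables.
41 / 5 = 8.2.

8.2


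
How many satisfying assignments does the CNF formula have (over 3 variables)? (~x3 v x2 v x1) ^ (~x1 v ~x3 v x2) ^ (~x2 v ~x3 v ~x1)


Enumerate all 8 truth assignments over 3 variables.
Test each against every clause.
Satisfying assignments found: 5.

5


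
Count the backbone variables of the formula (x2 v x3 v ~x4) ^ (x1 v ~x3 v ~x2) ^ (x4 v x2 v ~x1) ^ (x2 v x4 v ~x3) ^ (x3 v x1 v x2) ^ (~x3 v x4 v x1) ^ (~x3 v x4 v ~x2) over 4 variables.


Find all satisfying assignments: 7 model(s).
Check which variables have the same value in every model.
No variable is fixed across all models.
Backbone size = 0.

0


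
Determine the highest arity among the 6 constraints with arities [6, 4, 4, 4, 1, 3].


The arities are: 6, 4, 4, 4, 1, 3.
Scan for the maximum value.
Maximum arity = 6.

6


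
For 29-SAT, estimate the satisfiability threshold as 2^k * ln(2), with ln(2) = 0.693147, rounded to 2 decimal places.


Using the asymptotic formula: threshold ~ 2^k * ln(2).
2^29 = 536870912.
536870912 * 0.693147 = 372130462.04.

372130462.04


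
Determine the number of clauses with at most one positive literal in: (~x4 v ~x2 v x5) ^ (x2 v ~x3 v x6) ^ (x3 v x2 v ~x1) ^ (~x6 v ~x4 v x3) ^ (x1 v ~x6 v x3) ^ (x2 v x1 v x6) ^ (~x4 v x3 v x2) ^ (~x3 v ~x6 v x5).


A Horn clause has at most one positive literal.
Clause 1: 1 positive lit(s) -> Horn
Clause 2: 2 positive lit(s) -> not Horn
Clause 3: 2 positive lit(s) -> not Horn
Clause 4: 1 positive lit(s) -> Horn
Clause 5: 2 positive lit(s) -> not Horn
Clause 6: 3 positive lit(s) -> not Horn
Clause 7: 2 positive lit(s) -> not Horn
Clause 8: 1 positive lit(s) -> Horn
Total Horn clauses = 3.

3


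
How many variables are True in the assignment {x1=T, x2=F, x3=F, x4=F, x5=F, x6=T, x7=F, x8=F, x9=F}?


The weight is the number of variables assigned True.
True variables: x1, x6.
Weight = 2.

2


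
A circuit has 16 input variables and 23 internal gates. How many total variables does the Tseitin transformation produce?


The Tseitin transformation introduces one auxiliary variable per gate.
Total variables = inputs + gates = 16 + 23 = 39.

39


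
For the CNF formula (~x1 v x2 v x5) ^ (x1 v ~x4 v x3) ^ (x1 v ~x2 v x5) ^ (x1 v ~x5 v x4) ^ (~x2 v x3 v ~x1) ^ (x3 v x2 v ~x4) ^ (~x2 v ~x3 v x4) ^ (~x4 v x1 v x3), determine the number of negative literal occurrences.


Scan each clause for negated literals.
Clause 1: 1 negative; Clause 2: 1 negative; Clause 3: 1 negative; Clause 4: 1 negative; Clause 5: 2 negative; Clause 6: 1 negative; Clause 7: 2 negative; Clause 8: 1 negative.
Total negative literal occurrences = 10.

10


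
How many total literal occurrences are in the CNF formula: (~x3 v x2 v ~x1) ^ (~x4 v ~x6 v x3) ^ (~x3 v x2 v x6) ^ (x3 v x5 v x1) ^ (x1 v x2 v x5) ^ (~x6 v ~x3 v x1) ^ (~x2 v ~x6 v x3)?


Clause lengths: 3, 3, 3, 3, 3, 3, 3.
Sum = 3 + 3 + 3 + 3 + 3 + 3 + 3 = 21.

21


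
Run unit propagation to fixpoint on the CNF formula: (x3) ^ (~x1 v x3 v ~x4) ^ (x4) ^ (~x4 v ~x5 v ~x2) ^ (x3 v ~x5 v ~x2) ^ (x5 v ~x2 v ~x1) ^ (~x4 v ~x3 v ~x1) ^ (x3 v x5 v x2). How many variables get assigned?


Unit propagation repeatedly assigns the literal in any unit clause, then simplifies.
Assignments in order: x3 = T, x4 = T, x1 = F.
No further unit clauses remain.
Total variables assigned = 3.

3


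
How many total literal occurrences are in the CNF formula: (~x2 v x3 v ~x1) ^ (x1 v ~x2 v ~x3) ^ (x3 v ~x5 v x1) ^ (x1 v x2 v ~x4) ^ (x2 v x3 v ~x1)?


Clause lengths: 3, 3, 3, 3, 3.
Sum = 3 + 3 + 3 + 3 + 3 = 15.

15


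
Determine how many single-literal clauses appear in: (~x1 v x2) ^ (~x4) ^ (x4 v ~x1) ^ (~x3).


A unit clause contains exactly one literal.
Unit clauses found: (~x4), (~x3).
Count = 2.

2


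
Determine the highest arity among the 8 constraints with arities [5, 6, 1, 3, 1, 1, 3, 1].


The arities are: 5, 6, 1, 3, 1, 1, 3, 1.
Scan for the maximum value.
Maximum arity = 6.

6


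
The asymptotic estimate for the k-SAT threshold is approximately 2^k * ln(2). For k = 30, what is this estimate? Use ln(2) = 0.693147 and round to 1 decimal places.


Using the asymptotic formula: threshold ~ 2^k * ln(2).
2^30 = 1073741824.
1073741824 * 0.693147 = 744260924.1.

744260924.1


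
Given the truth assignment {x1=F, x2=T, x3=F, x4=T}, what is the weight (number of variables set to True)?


The weight is the number of variables assigned True.
True variables: x2, x4.
Weight = 2.

2


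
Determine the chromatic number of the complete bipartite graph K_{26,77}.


K_{26,77} is bipartite by definition: the two parts are independent sets, with every edge crossing between them.
Color all vertices in one part with color 1 and all vertices in the other part with color 2.
Since the graph has at least one edge, one color does not suffice.
Chromatic number = 2.

2


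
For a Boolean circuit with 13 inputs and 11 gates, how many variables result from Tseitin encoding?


The Tseitin transformation introduces one auxiliary variable per gate.
Total variables = inputs + gates = 13 + 11 = 24.

24


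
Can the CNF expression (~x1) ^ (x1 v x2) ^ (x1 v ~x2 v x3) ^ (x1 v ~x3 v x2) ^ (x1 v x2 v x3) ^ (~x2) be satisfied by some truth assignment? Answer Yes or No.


Check all 8 possible truth assignments.
Number of satisfying assignments found: 0.
The formula is unsatisfiable.

No


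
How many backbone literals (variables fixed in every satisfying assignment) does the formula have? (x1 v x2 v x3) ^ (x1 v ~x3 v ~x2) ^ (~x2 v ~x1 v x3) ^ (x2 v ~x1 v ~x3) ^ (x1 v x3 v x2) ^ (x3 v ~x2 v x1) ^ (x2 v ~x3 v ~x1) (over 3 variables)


Find all satisfying assignments: 3 model(s).
Check which variables have the same value in every model.
No variable is fixed across all models.
Backbone size = 0.

0


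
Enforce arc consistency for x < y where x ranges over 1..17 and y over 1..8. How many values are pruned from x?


For the constraint x < y, x needs a supporting value in y's domain.
x can be at most 7 (one less than y's maximum).
Valid x values from domain: 7 out of 17.
Pruned = 17 - 7 = 10.

10


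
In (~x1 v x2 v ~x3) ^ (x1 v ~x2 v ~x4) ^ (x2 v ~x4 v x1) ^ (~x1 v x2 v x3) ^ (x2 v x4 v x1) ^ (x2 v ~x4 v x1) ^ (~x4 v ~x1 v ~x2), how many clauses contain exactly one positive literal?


A definite clause has exactly one positive literal.
Clause 1: 1 positive -> definite
Clause 2: 1 positive -> definite
Clause 3: 2 positive -> not definite
Clause 4: 2 positive -> not definite
Clause 5: 3 positive -> not definite
Clause 6: 2 positive -> not definite
Clause 7: 0 positive -> not definite
Definite clause count = 2.

2


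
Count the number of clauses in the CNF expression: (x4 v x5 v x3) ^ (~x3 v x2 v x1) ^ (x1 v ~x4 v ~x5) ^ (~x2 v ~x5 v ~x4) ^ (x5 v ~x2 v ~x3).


Each group enclosed in parentheses joined by ^ is one clause.
Counting the conjuncts: 5 clauses.

5


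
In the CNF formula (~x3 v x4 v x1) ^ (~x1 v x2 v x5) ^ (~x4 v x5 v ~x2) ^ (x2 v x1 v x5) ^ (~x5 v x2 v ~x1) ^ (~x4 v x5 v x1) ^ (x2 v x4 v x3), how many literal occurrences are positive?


Scan each clause for unnegated literals.
Clause 1: 2 positive; Clause 2: 2 positive; Clause 3: 1 positive; Clause 4: 3 positive; Clause 5: 1 positive; Clause 6: 2 positive; Clause 7: 3 positive.
Total positive literal occurrences = 14.

14


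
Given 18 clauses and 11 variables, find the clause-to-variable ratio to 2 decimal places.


Clause-to-variable ratio = clauses / variables.
18 / 11 = 1.64.

1.64


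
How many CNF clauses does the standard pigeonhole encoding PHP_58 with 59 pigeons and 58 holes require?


The PHP encoding has two parts:
1) At-least-one-hole clauses: 59 (one per pigeon, each with 58 literals).
2) At-most-one-pigeon-per-hole clauses: 58 holes * C(59,2) = 58 * 1711 = 99238.
Total clauses = 59 + 99238 = 99297.

99297


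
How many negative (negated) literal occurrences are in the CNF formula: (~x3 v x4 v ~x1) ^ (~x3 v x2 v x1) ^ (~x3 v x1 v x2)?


Scan each clause for negated literals.
Clause 1: 2 negative; Clause 2: 1 negative; Clause 3: 1 negative.
Total negative literal occurrences = 4.

4


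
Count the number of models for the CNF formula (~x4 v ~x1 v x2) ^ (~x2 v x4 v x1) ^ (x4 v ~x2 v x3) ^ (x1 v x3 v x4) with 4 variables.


Enumerate all 16 truth assignments over 4 variables.
Test each against every clause.
Satisfying assignments found: 10.

10


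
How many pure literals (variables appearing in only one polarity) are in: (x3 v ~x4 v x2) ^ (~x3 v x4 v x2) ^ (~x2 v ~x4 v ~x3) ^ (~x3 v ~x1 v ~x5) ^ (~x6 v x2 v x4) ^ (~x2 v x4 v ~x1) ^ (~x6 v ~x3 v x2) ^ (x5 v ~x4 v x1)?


A pure literal appears in only one polarity across all clauses.
Pure literals: x6 (negative only).
Count = 1.

1


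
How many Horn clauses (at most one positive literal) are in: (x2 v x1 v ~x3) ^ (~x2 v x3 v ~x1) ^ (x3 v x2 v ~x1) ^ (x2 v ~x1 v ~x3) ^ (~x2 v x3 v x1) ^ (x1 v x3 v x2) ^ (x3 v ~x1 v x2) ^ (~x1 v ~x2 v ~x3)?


A Horn clause has at most one positive literal.
Clause 1: 2 positive lit(s) -> not Horn
Clause 2: 1 positive lit(s) -> Horn
Clause 3: 2 positive lit(s) -> not Horn
Clause 4: 1 positive lit(s) -> Horn
Clause 5: 2 positive lit(s) -> not Horn
Clause 6: 3 positive lit(s) -> not Horn
Clause 7: 2 positive lit(s) -> not Horn
Clause 8: 0 positive lit(s) -> Horn
Total Horn clauses = 3.

3


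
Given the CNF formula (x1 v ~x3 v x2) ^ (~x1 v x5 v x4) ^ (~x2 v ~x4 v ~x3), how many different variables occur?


Identify each distinct variable in the formula.
Variables found: x1, x2, x3, x4, x5.
Total distinct variables = 5.

5


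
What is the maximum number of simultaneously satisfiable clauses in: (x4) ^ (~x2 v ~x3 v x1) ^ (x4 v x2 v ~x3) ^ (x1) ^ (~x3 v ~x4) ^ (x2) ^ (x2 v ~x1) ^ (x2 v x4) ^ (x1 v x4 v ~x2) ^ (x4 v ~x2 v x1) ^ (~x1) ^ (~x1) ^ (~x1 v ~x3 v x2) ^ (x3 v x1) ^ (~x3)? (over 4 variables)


Enumerate all 16 truth assignments.
For each, count how many of the 15 clauses are satisfied.
The formula is not fully satisfiable, so the maximum is below 15.
Maximum simultaneously satisfiable clauses = 13.

13


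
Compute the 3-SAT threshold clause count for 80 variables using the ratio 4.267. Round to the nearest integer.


The 3-SAT phase transition occurs at approximately 4.267 clauses per variable.
m = 4.267 * 80 = 341.36.
Rounded to nearest integer: 341.

341


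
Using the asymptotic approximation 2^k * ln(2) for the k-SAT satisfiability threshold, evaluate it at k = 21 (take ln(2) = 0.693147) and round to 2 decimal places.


Using the asymptotic formula: threshold ~ 2^k * ln(2).
2^21 = 2097152.
2097152 * 0.693147 = 1453634.62.

1453634.62


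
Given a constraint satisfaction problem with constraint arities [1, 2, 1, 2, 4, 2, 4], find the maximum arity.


The arities are: 1, 2, 1, 2, 4, 2, 4.
Scan for the maximum value.
Maximum arity = 4.

4


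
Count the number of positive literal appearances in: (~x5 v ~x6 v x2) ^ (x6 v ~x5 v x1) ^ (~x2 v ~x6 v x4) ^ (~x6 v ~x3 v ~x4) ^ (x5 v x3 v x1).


Scan each clause for unnegated literals.
Clause 1: 1 positive; Clause 2: 2 positive; Clause 3: 1 positive; Clause 4: 0 positive; Clause 5: 3 positive.
Total positive literal occurrences = 7.

7


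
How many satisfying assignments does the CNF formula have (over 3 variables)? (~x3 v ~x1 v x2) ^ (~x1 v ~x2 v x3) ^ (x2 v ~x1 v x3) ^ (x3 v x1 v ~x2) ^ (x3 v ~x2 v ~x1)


Enumerate all 8 truth assignments over 3 variables.
Test each against every clause.
Satisfying assignments found: 4.

4


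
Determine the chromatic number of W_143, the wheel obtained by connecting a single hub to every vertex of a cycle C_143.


W_143 consists of the cycle C_143 together with a hub vertex adjacent to every cycle vertex.
The cycle C_143 needs 3 colors (odd cycle -> 3).
The hub is adjacent to every cycle vertex, so it must receive a new color distinct from all of them.
Chromatic number = 3 + 1 = 4.

4


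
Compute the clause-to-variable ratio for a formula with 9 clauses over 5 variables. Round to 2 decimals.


Clause-to-variable ratio = clauses / variables.
9 / 5 = 1.8.

1.8


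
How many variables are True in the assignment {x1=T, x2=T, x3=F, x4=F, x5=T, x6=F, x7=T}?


The weight is the number of variables assigned True.
True variables: x1, x2, x5, x7.
Weight = 4.

4


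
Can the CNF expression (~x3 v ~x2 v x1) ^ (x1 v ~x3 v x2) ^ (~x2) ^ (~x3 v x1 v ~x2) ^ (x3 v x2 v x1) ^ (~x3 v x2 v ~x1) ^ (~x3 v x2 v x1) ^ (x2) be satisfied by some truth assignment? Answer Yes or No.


Check all 8 possible truth assignments.
Number of satisfying assignments found: 0.
The formula is unsatisfiable.

No


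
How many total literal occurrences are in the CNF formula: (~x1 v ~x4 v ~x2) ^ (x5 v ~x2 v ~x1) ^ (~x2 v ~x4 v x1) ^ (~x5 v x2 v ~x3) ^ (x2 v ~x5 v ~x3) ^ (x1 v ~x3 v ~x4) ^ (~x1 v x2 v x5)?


Clause lengths: 3, 3, 3, 3, 3, 3, 3.
Sum = 3 + 3 + 3 + 3 + 3 + 3 + 3 = 21.

21


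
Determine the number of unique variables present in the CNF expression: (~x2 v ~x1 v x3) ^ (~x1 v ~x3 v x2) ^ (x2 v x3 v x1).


Identify each distinct variable in the formula.
Variables found: x1, x2, x3.
Total distinct variables = 3.

3


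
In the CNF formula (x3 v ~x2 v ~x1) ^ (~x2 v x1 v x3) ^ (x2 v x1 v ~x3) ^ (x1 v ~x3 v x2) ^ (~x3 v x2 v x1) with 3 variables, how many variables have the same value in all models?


Find all satisfying assignments: 5 model(s).
Check which variables have the same value in every model.
No variable is fixed across all models.
Backbone size = 0.

0


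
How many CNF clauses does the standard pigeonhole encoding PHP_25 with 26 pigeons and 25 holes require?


The PHP encoding has two parts:
1) At-least-one-hole clauses: 26 (one per pigeon, each with 25 literals).
2) At-most-one-pigeon-per-hole clauses: 25 holes * C(26,2) = 25 * 325 = 8125.
Total clauses = 26 + 8125 = 8151.

8151


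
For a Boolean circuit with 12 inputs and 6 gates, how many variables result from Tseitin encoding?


The Tseitin transformation introduces one auxiliary variable per gate.
Total variables = inputs + gates = 12 + 6 = 18.

18


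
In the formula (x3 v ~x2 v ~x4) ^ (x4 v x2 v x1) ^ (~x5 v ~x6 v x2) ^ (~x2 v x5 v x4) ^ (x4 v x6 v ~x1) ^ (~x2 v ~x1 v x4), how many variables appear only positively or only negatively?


A pure literal appears in only one polarity across all clauses.
Pure literals: x3 (positive only).
Count = 1.

1


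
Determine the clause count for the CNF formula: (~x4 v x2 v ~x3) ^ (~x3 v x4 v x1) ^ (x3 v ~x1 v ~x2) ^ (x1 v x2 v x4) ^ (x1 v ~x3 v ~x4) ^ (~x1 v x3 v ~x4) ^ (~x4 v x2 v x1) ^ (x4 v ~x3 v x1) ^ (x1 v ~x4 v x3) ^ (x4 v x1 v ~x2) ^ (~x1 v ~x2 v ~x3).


Each group enclosed in parentheses joined by ^ is one clause.
Counting the conjuncts: 11 clauses.

11


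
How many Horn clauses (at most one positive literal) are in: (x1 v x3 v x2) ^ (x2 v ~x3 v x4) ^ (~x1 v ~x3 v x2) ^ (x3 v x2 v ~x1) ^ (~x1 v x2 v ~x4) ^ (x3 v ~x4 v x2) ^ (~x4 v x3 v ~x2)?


A Horn clause has at most one positive literal.
Clause 1: 3 positive lit(s) -> not Horn
Clause 2: 2 positive lit(s) -> not Horn
Clause 3: 1 positive lit(s) -> Horn
Clause 4: 2 positive lit(s) -> not Horn
Clause 5: 1 positive lit(s) -> Horn
Clause 6: 2 positive lit(s) -> not Horn
Clause 7: 1 positive lit(s) -> Horn
Total Horn clauses = 3.

3


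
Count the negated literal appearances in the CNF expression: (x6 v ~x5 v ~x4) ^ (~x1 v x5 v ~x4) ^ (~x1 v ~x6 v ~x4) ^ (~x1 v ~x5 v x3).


Scan each clause for negated literals.
Clause 1: 2 negative; Clause 2: 2 negative; Clause 3: 3 negative; Clause 4: 2 negative.
Total negative literal occurrences = 9.

9


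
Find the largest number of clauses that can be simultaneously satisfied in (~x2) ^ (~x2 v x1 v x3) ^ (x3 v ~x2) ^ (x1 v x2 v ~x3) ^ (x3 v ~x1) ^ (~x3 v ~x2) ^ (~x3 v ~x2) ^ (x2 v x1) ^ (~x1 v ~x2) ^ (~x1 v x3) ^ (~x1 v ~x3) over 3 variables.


Enumerate all 8 truth assignments.
For each, count how many of the 11 clauses are satisfied.
The formula is not fully satisfiable, so the maximum is below 11.
Maximum simultaneously satisfiable clauses = 10.

10


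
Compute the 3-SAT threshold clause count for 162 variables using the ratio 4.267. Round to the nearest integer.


The 3-SAT phase transition occurs at approximately 4.267 clauses per variable.
m = 4.267 * 162 = 691.254.
Rounded to nearest integer: 691.

691


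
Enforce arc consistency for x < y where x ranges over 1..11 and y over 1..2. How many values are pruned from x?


For the constraint x < y, x needs a supporting value in y's domain.
x can be at most 1 (one less than y's maximum).
Valid x values from domain: 1 out of 11.
Pruned = 11 - 1 = 10.

10


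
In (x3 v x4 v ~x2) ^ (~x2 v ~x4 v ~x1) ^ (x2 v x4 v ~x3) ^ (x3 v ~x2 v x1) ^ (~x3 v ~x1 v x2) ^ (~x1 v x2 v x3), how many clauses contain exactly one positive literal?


A definite clause has exactly one positive literal.
Clause 1: 2 positive -> not definite
Clause 2: 0 positive -> not definite
Clause 3: 2 positive -> not definite
Clause 4: 2 positive -> not definite
Clause 5: 1 positive -> definite
Clause 6: 2 positive -> not definite
Definite clause count = 1.

1


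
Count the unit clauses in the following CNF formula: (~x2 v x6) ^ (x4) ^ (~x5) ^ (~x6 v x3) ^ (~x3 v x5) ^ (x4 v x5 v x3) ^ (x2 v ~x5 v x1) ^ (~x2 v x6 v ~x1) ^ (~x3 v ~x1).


A unit clause contains exactly one literal.
Unit clauses found: (x4), (~x5).
Count = 2.

2


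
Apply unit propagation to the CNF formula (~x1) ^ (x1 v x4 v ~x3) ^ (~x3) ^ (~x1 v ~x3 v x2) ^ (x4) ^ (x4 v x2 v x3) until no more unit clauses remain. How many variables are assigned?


Unit propagation repeatedly assigns the literal in any unit clause, then simplifies.
Assignments in order: x1 = F, x3 = F, x4 = T.
No further unit clauses remain.
Total variables assigned = 3.

3


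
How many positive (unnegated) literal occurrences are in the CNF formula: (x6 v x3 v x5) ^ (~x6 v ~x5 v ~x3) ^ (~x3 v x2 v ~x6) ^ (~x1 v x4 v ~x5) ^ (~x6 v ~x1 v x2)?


Scan each clause for unnegated literals.
Clause 1: 3 positive; Clause 2: 0 positive; Clause 3: 1 positive; Clause 4: 1 positive; Clause 5: 1 positive.
Total positive literal occurrences = 6.

6


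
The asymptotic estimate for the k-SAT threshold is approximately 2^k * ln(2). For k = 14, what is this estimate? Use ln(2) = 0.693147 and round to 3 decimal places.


Using the asymptotic formula: threshold ~ 2^k * ln(2).
2^14 = 16384.
16384 * 0.693147 = 11356.52.

11356.52
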